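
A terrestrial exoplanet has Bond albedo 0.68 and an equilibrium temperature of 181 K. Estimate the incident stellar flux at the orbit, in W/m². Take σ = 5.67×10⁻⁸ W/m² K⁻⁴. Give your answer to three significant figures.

Invert the energy balance for S: S = 4σT⁴/(1−α).
σT⁴ = 5.67×10⁻⁸·(181)⁴ = 60.86 W/m².
So S = 4×60.86/(1−0.68) = 760.7 W/m².

761 W/m²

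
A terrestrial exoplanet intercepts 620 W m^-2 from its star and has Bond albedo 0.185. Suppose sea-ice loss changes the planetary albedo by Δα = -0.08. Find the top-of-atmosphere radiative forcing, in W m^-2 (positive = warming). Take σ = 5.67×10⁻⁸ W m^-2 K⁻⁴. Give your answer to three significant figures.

ΔF = −(S/4)Δα = −(620.0/4)×(-0.08) = 12.40 W m^-2.

12.4 W m^-2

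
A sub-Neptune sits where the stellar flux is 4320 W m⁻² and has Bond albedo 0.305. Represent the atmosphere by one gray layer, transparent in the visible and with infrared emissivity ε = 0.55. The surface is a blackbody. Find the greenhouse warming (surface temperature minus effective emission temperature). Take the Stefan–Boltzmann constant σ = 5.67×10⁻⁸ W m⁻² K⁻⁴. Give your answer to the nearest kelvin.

28 K

At the top of the atmosphere, σT_e⁴ = S(1−α)/4 = 750.6 W m⁻², giving T_e = 339.2 K.
The surface balance (absorbed SW + ε·downward IR = σT_s⁴) with T_a⁴ = T_s⁴/2 reduces to T_s = T_e·[2/(2−ε)]^¼ = 367.6 K.
Greenhouse warming: T_s − T_e = 28.40 K.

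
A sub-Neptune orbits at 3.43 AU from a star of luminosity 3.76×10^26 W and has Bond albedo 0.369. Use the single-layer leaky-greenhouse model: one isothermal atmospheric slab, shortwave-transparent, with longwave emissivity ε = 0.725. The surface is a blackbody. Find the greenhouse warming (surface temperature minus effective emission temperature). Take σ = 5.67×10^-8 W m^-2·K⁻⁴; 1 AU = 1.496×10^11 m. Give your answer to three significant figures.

15.9 K

d = 3.43 × 1.496×10^11 m = 5.131×10^11 m.
Flux at the orbit: S = L/(4πd²) = 3.76×10^26/(4π·(5.13×10^11)²) = 113.6 W m^-2.
Effective emission temperature (TOA balance): σT_e⁴ = S(1−α)/4 = 17.93 W m^-2 → T_e = 133.3 K.
The surface balance (absorbed SW + ε·downward IR = σT_s⁴) with T_a⁴ = T_s⁴/2 reduces to T_s = T_e·[2/(2−ε)]^¼ = 149.2 K.
Greenhouse warming: T_s − T_e = 15.89 K.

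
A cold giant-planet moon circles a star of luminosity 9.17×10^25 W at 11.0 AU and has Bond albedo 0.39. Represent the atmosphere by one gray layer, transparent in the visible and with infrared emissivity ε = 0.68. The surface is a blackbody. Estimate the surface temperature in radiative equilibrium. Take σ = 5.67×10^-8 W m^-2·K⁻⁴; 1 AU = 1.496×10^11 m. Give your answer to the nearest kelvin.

Orbital distance: d = 11.0 AU = 1.646×10^12 m.
Flux at the orbit: S = L/(4πd²) = 9.17×10^25/(4π·(1.65×10^12)²) = 2.695 W m^-2.
The planet radiates to space at T_e = [S(1−α)/(4σ)]^(1/4) = 51.89 K.
For a single slab of emissivity ε, T_s⁴ = 2T_e⁴/(2−ε); thus T_s = 51.89·(1.515)^(1/4) = 57.57 K.

58 K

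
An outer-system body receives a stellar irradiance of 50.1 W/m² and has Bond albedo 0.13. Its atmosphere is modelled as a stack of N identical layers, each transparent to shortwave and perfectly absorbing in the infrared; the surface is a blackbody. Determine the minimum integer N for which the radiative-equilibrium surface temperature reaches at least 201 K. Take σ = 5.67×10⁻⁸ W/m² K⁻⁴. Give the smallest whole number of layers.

8

OLR = S(1−α)/4 = 10.90 W/m²; the top layer radiates at T_e = 117.7 K.
T_s = (N+1)^(1/4)·T_e ≥ 201 K requires N+1 ≥ (T_s/T_e)⁴ = (201/117.7)⁴ = 8.493.
Rounding up, N = 8.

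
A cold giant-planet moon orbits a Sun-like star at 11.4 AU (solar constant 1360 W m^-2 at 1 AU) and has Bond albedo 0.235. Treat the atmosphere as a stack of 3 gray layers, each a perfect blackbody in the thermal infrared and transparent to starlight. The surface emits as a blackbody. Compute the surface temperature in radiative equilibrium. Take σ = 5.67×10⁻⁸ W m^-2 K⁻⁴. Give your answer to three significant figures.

109 K

By the inverse-square law, S = 1360/11.4² = 10.46 W m^-2.
The effective emission temperature is T_e = [S(1−α)/(4σ)]^¼ = 77.08 K.
For an N-layer opaque stack, T_s⁴ = (N+1)T_e⁴, hence T_s = (4)^(1/4)×77.08 K = 109.0 K.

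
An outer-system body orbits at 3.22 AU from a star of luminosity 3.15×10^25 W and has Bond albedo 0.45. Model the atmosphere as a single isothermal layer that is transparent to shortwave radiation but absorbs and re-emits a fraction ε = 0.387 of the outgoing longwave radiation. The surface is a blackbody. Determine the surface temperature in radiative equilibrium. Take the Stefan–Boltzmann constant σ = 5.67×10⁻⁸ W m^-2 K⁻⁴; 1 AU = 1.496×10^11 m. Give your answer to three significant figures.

Orbital distance: d = 3.22 AU = 4.817×10^11 m.
Spreading L over a sphere of radius d: S = 3.15×10^25/(4π·4.82×10^11²) = 10.80 W m^-2.
Effective emission temperature (TOA balance): σT_e⁴ = S(1−α)/4 = 1.485 W m^-2 → T_e = 71.54 K.
The surface balance (absorbed SW + ε·downward IR = σT_s⁴) with T_a⁴ = T_s⁴/2 reduces to T_s = T_e·[2/(2−ε)]^¼ = 75.49 K.

75.5 K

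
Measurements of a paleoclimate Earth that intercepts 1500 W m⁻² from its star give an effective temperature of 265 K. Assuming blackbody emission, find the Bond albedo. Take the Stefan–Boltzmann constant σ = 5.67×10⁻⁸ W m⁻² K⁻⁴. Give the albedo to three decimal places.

0.254

From σT⁴ = S(1−α)/4 we invert for α: 1−α = 4σT⁴/S.
σT⁴ = 279.6 W m⁻², so 4σT⁴ = 1118 W m⁻².
1−α = 1118/1500 = 0.7457, so α = 0.2543.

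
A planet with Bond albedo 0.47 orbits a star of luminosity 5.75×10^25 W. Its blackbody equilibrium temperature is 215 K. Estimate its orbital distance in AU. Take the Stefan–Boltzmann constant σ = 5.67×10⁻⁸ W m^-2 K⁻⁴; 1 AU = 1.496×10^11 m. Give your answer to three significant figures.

0.473 AU

The flux needed for this T is 4σT⁴/(1−0.47) = 914.4 W m^-2.
From L = 4πd²S, d = √(5.75×10^25/(4π·914.4)) = 7.074×10^10 m = 0.4729 AU.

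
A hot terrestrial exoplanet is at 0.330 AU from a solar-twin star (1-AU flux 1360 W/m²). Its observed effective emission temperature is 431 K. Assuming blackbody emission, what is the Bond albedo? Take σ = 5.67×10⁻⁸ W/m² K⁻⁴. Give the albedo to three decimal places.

Flux at the orbit: S = 1360/(0.330)² = 12490 W/m².
Energy balance: S(1−α)/4 = σT⁴, so 1−α = 4σT⁴/S.
σT⁴ = 1957 W/m², so 4σT⁴ = 7826 W/m².
Hence α = 1 − 7826/12490 = 0.3733.

0.373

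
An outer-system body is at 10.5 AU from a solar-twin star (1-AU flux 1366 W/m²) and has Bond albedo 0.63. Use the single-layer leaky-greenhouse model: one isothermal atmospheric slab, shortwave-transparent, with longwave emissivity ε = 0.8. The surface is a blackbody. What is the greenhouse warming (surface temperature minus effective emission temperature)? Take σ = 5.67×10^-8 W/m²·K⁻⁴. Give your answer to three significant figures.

9.13 kelvin

By the inverse-square law, S = 1366/10.5² = 12.39 W/m².
The planet radiates to space at T_e = [S(1−α)/(4σ)]^(1/4) = 67.05 K.
The surface balance (absorbed SW + ε·downward IR = σT_s⁴) with T_a⁴ = T_s⁴/2 reduces to T_s = T_e·[2/(2−ε)]^¼ = 76.19 K.
Greenhouse warming: T_s − T_e = 9.134 K.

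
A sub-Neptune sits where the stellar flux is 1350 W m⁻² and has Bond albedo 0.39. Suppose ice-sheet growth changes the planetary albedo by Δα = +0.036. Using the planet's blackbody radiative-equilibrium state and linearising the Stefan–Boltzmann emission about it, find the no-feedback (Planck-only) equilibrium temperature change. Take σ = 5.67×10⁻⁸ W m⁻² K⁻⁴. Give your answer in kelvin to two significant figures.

The baseline emission temperature is T_e = 245.5 K.
The change in absorbed flux is Δ[S(1−α)/4] = −SΔα/4 = -12.15 W m⁻².
Planck response: λ_P = 4σT_e³ = 4·5.67×10⁻⁸·(245.5)³ = 3.355 W m⁻²/K.
ΔT₀ = ΔF/λ_P = -12.15/3.355 = -3.62 K.

-3.6 K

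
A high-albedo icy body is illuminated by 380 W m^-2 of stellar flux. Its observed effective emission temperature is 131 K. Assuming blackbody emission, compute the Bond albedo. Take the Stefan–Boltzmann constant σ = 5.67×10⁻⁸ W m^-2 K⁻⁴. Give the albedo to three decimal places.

Rearranging the radiative balance, α = 1 − 4σT⁴/S.
4σT⁴ = 4·5.67×10⁻⁸·(131)⁴ = 66.79 W m^-2.
1−α = 66.79/380.0 = 0.1758, so α = 0.8242.

0.824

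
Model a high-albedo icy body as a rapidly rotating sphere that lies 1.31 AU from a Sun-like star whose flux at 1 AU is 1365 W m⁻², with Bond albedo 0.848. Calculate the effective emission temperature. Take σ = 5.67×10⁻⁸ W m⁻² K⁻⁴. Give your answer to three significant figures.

Flux at the orbit: S = 1365/(1.31)² = 795.4 W m⁻².
Averaging over the sphere, the absorbed flux is S(1−α)/4 = 30.23 W m⁻².
Balancing against σT⁴: T = (30.23/5.67×10⁻⁸)^(1/4) = 151.9 K.

152 K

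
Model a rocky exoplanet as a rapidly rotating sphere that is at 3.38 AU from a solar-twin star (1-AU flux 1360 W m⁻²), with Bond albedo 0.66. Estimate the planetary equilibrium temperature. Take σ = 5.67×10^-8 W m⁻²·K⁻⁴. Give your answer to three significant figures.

116 K

Irradiance scales as 1/d², so S = 1360 W m⁻² × (1/3.38)² = 119.0 W m⁻².
Absorbed flux (global mean): S(1−α)/4 = 119.0·0.34/4 = 10.12 W m⁻².
In equilibrium σT⁴ equals this, so T = 115.6 K.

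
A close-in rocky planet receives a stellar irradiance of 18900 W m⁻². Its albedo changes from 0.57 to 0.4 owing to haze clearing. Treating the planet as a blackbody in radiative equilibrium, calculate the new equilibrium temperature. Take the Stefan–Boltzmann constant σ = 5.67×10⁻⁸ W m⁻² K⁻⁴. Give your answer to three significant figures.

473 K

New equilibrium: T₂ = [(1−0.4)·18900/(4σ)]^(1/4) = 472.9 K.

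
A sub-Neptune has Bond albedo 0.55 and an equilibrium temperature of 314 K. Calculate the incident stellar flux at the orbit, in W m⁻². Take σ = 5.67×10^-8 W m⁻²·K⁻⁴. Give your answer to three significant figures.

4900 W m⁻²

Invert the energy balance for S: S = 4σT⁴/(1−α).
The emitted flux is σT⁴ = 551.2 W m⁻².
S = 4·551.2/0.45 = 4899 W m⁻².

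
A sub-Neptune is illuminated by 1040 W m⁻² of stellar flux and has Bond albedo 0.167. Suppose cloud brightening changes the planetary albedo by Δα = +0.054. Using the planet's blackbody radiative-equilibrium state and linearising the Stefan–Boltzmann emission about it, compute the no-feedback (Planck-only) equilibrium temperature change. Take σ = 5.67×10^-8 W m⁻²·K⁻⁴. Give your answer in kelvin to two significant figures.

Unperturbed T_e = [1040·(1−0.167)/(4σ)]^¼ = 248.6 K.
The change in absorbed flux is Δ[S(1−α)/4] = −SΔα/4 = -14.04 W m⁻².
The Planck feedback parameter is 4σT_e³ = 3.485 W m⁻²/K.
Hence the no-feedback warming is ΔF/(4σT_e³) = -4.03 K.

-4.0 K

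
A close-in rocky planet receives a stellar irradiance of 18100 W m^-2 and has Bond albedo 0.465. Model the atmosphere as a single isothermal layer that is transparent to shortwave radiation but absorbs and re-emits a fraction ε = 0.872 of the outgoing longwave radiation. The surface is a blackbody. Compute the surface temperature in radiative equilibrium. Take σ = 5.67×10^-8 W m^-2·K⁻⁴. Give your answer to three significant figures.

Effective emission temperature (TOA balance): σT_e⁴ = S(1−α)/4 = 2421 W m^-2 → T_e = 454.6 K.
For a single slab of emissivity ε, T_s⁴ = 2T_e⁴/(2−ε); thus T_s = 454.6·(1.773)^(1/4) = 524.5 K.

525 K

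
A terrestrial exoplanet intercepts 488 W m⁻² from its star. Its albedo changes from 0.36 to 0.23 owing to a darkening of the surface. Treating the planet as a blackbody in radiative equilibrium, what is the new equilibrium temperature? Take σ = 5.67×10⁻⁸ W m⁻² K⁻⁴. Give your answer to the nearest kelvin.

202 kelvin

New equilibrium: T₂ = [(1−0.23)·488.0/(4σ)]^(1/4) = 201.8 K.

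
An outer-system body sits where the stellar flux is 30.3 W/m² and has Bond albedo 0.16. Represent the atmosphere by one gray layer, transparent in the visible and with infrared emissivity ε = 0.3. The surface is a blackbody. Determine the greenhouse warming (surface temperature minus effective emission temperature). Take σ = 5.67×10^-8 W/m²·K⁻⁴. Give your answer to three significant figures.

4.27 kelvin

Effective emission temperature (TOA balance): σT_e⁴ = S(1−α)/4 = 6.363 W/m² → T_e = 102.9 K.
The surface balance (absorbed SW + ε·downward IR = σT_s⁴) with T_a⁴ = T_s⁴/2 reduces to T_s = T_e·[2/(2−ε)]^¼ = 107.2 K.
T_s − T_e = 107.2 − 102.9 = 4.268 K.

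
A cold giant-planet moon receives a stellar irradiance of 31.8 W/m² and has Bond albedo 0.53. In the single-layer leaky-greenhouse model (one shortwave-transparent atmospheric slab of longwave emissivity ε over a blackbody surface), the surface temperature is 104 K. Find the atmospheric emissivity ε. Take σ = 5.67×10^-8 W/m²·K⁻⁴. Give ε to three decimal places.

First, T_e = [31.80·(1−0.53)/(4σ)]^(1/4) = 90.10 K.
Inverting T_s⁴ = 2T_e⁴/(2−ε): (T_e/T_s)⁴ = 0.5633, so ε = 2(1 − 0.5633) = 0.8734.

0.873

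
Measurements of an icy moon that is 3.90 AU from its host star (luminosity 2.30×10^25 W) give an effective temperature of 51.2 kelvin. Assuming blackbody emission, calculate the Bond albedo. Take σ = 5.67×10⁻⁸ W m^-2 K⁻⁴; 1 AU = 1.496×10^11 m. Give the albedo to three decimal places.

0.710

d = 3.90 × 1.496×10^11 m = 5.834×10^11 m.
Spreading L over a sphere of radius d: S = 2.30×10^25/(4π·5.83×10^11²) = 5.377 W m^-2.
From σT⁴ = S(1−α)/4 we invert for α: 1−α = 4σT⁴/S.
4σT⁴ = 4·5.67×10⁻⁸·(51.2)⁴ = 1.559 W m^-2.
Hence α = 1 − 1.559/5.377 = 0.7101.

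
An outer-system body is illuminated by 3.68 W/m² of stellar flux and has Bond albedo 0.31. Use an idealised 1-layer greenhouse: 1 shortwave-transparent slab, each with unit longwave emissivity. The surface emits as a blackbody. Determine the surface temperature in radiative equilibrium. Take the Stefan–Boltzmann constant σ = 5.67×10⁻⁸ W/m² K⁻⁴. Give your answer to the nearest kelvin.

69 K

Top-of-atmosphere balance: σT_e⁴ = S(1−α)/4 = 0.6348 W/m² → T_e = 57.84 K.
For an N-layer opaque stack, T_s⁴ = (N+1)T_e⁴, hence T_s = (2)^(1/4)×57.84 K = 68.79 K.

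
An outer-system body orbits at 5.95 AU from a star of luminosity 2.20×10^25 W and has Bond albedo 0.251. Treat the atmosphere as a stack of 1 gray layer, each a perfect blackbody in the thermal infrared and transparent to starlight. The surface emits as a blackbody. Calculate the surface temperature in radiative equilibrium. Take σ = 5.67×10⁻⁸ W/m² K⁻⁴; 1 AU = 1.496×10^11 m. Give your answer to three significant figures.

Orbital distance: d = 5.95 AU = 8.901×10^11 m.
Flux at the orbit: S = L/(4πd²) = 2.20×10^25/(4π·(8.90×10^11)²) = 2.210 W/m².
The effective emission temperature is T_e = [S(1−α)/(4σ)]^¼ = 51.97 K.
Layer-by-layer balance gives σT_s⁴ = (N+1)σT_e⁴, so T_s = 2^¼·51.97 = 61.81 K.

61.8 K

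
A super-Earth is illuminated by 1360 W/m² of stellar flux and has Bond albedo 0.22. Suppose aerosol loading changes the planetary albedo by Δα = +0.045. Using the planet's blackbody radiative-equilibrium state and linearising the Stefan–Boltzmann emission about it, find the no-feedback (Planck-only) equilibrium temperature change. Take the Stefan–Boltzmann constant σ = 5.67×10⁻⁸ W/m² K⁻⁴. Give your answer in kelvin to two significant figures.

-3.8 K

The baseline emission temperature is T_e = 261.5 K.
The change in absorbed flux is Δ[S(1−α)/4] = −SΔα/4 = -15.30 W/m².
Linearising σT⁴ gives d(σT⁴)/dT = 4σT_e³ = 4.056 W/m² per K.
ΔT₀ = ΔF/λ_P = -15.30/4.056 = -3.77 K.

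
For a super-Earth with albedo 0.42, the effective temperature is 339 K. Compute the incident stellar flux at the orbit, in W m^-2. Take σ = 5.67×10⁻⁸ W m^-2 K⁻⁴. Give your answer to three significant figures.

5160 W m^-2

From S(1−α)/4 = σT⁴: S = 4σT⁴/(1−α).
The emitted flux is σT⁴ = 748.8 W m^-2.
So S = 4×748.8/(1−0.42) = 5164 W m^-2.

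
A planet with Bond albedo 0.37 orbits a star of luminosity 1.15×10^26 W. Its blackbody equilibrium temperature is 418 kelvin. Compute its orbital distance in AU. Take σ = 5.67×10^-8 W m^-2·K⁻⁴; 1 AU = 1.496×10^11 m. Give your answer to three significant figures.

0.193 AU

Required flux: S = 4σT⁴/(1−α) = 10990 W m^-2.
S = L/(4πd²) → d = √(L/4πS) = √(1.15×10^26/(4π·10990)) = 2.886×10^10 m = 0.1929 AU.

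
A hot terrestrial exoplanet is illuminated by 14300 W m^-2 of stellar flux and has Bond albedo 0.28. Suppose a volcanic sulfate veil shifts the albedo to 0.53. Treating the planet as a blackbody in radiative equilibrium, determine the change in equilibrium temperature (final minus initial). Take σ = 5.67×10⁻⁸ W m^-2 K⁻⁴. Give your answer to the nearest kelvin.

Before: T₁ = [14300·0.72/(4σ)]^(1/4) = 461.6 K.
After:  T₂ = [14300·0.47/(4σ)]^(1/4) = 414.9 K.
ΔT = T₂ − T₁ = -46.69 K.

-47 kelvin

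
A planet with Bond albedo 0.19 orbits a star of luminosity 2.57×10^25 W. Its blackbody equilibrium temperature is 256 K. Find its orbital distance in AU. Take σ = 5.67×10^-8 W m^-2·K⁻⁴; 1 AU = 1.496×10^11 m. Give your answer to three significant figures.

0.276 AU

Required flux: S = 4σT⁴/(1−α) = 1203 W m^-2.
S = L/(4πd²) → d = √(L/4πS) = √(2.57×10^25/(4π·1203)) = 4.124×10^10 m = 0.2757 AU.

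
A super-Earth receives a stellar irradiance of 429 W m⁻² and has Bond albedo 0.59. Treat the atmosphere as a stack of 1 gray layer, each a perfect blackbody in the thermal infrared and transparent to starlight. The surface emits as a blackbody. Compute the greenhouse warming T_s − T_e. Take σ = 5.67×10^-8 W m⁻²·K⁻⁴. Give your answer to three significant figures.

31.6 K

Top-of-atmosphere balance: σT_e⁴ = S(1−α)/4 = 43.97 W m⁻² → T_e = 166.9 K.
Surface: T_s = (2)^¼·T_e = 198.5 K.
Warming: T_s − T_e = 31.57 K.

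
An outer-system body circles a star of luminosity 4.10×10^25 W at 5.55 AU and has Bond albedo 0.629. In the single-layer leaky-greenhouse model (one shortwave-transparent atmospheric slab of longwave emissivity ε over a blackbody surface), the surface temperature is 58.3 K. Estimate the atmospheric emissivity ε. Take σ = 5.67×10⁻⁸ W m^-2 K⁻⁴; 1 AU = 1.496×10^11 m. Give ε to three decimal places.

d = 5.55 × 1.496×10^11 m = 8.303×10^11 m.
Flux at the orbit: S = L/(4πd²) = 4.10×10^25/(4π·(8.30×10^11)²) = 4.733 W m^-2.
First, T_e = [4.733·(1−0.629)/(4σ)]^(1/4) = 52.75 K.
Since (2−ε)/2 = (T_e/T_s)⁴ = 0.6702, ε = 0.6597.

0.660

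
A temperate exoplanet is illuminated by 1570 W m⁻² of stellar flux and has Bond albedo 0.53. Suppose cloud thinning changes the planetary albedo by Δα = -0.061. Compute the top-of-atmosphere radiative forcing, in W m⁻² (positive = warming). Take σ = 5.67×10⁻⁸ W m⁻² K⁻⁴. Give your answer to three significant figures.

ΔF = −(S/4)Δα = −(1570/4)×(-0.061) = 23.94 W m⁻².

23.9 W m⁻²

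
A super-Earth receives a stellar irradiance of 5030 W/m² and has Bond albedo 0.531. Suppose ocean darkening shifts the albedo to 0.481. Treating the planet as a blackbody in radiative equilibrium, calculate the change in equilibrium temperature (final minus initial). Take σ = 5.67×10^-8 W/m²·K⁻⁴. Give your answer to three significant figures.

8.19 K

With α = 0.531, T₁ = 319.4 K.
With α = 0.481, T₂ = 327.5 K.
Change: 327.5 − 319.4 = 8.191 K.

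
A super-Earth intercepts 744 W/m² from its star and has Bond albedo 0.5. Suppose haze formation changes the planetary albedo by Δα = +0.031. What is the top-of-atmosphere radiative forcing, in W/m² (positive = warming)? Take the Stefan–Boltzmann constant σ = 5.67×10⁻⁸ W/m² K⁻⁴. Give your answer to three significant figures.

ΔF = −(S/4)Δα = −(744.0/4)×(+0.031) = -5.766 W/m².

-5.77 W/m²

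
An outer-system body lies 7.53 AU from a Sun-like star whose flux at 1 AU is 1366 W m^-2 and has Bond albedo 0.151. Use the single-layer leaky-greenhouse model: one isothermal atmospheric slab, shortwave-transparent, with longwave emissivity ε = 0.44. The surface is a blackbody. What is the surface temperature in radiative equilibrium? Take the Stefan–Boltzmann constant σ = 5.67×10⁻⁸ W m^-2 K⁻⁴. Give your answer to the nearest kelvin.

104 kelvin

By the inverse-square law, S = 1366/7.53² = 24.09 W m^-2.
At the top of the atmosphere, σT_e⁴ = S(1−α)/4 = 5.113 W m^-2, giving T_e = 97.45 K.
For a single slab of emissivity ε, T_s⁴ = 2T_e⁴/(2−ε); thus T_s = 97.45·(1.282)^(1/4) = 103.7 K.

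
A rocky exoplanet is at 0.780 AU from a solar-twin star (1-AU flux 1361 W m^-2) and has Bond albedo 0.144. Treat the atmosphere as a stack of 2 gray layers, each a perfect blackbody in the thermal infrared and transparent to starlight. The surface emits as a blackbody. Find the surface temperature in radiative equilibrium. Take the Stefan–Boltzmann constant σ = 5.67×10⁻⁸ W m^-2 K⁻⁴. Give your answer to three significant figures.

399 K

Irradiance scales as 1/d², so S = 1361 W m^-2 × (1/0.780)² = 2237 W m^-2.
OLR = S(1−α)/4 = 478.7 W m^-2; the top layer radiates at T_e = 303.1 K.
Layer-by-layer balance gives σT_s⁴ = (N+1)σT_e⁴, so T_s = 3^¼·303.1 = 398.9 K.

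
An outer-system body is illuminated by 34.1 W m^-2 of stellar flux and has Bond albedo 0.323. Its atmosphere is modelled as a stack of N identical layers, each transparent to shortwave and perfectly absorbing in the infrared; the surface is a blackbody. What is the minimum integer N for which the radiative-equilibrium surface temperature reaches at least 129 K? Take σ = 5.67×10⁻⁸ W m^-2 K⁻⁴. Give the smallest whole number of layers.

2

OLR = S(1−α)/4 = 5.771 W m^-2; the top layer radiates at T_e = 100.4 K.
Since T_s⁴ = (N+1)T_e⁴, we need N ≥ (T_s/T_e)⁴ − 1 = 1.721.
The minimum whole number is N = 2.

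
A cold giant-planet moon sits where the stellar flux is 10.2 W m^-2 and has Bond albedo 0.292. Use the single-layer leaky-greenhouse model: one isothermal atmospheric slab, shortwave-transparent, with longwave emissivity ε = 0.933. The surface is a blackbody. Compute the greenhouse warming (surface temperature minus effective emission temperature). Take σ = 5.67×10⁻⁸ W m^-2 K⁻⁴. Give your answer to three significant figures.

12.8 kelvin

Effective emission temperature (TOA balance): σT_e⁴ = S(1−α)/4 = 1.805 W m^-2 → T_e = 75.12 K.
The surface balance (absorbed SW + ε·downward IR = σT_s⁴) with T_a⁴ = T_s⁴/2 reduces to T_s = T_e·[2/(2−ε)]^¼ = 87.89 K.
T_s − T_e = 87.89 − 75.12 = 12.78 K.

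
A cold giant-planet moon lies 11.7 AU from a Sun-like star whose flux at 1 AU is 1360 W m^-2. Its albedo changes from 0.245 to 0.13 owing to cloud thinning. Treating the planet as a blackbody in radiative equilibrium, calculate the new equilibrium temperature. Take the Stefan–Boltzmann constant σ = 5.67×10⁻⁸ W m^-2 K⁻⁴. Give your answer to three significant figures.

78.6 kelvin

By the inverse-square law, S = 1360/11.7² = 9.935 W m^-2.
With the new albedo, S(1−α₂)/4 = 2.161 W m^-2, so T₂ = 78.57 K.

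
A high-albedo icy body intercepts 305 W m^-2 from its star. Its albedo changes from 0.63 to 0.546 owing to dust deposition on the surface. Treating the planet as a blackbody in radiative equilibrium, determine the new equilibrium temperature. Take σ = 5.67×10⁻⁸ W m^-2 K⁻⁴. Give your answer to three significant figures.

T₂ = [S(1−α₂)/(4σ)]^(1/4) = [305.0·0.454/(4σ)]^(1/4) = 157.2 K.

157 K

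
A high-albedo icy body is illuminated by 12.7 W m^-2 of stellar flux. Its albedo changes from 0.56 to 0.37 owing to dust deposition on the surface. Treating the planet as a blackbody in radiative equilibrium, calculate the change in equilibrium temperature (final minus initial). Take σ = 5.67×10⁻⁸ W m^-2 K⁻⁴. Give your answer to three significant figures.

Before: T₁ = [12.70·0.44/(4σ)]^(1/4) = 70.45 K.
With α = 0.37, T₂ = 77.07 K.
Change: 77.07 − 70.45 = 6.615 K.

6.61 K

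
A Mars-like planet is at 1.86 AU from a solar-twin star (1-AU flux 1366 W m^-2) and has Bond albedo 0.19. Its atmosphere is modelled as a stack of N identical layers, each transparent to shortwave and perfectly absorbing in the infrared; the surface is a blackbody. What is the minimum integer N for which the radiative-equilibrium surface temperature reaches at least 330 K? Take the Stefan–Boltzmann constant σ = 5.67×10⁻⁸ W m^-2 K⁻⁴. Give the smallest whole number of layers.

8

Flux at the orbit: S = 1366/(1.86)² = 394.8 W m^-2.
Top-of-atmosphere balance: σT_e⁴ = S(1−α)/4 = 79.96 W m^-2 → T_e = 193.8 K.
Since T_s⁴ = (N+1)T_e⁴, we need N ≥ (T_s/T_e)⁴ − 1 = 7.410.
So N ≥ 7.410; the smallest integer is N = 8.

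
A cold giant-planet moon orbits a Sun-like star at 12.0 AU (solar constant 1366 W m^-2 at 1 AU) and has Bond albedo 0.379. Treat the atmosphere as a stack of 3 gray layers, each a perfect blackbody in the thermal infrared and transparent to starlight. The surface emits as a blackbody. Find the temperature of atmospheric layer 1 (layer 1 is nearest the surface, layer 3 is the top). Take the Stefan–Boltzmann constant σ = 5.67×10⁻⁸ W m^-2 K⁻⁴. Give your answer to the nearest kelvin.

By the inverse-square law, S = 1366/12.0² = 9.486 W m^-2.
Top-of-atmosphere balance: σT_e⁴ = S(1−α)/4 = 1.473 W m^-2 → T_e = 71.39 K.
In the N-layer model, layer k (counted from the surface) has T_k = (N+1−k)^(1/4)·T_e.
With k = 1: T_1 = (3+1−1)^¼·71.39 K = 93.95 K.

94 K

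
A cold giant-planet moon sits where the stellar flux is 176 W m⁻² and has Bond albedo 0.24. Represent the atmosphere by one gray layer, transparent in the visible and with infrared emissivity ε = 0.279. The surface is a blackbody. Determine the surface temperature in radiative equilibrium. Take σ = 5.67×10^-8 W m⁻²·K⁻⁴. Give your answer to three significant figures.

At the top of the atmosphere, σT_e⁴ = S(1−α)/4 = 33.44 W m⁻², giving T_e = 155.8 K.
For a single slab of emissivity ε, T_s⁴ = 2T_e⁴/(2−ε); thus T_s = 155.8·(1.162)^(1/4) = 161.8 K.

162 kelvin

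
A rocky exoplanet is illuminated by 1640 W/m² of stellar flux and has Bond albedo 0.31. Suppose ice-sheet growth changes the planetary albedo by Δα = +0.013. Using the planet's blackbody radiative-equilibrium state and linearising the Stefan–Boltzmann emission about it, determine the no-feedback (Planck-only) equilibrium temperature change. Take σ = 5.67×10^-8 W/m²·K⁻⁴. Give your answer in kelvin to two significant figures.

The baseline emission temperature is T_e = 265.8 K.
The change in absorbed flux is Δ[S(1−α)/4] = −SΔα/4 = -5.330 W/m².
Planck response: λ_P = 4σT_e³ = 4·5.67×10⁻⁸·(265.8)³ = 4.258 W/m²/K.
ΔT₀ = ΔF/λ_P = -5.330/4.258 = -1.25 K.

-1.3 K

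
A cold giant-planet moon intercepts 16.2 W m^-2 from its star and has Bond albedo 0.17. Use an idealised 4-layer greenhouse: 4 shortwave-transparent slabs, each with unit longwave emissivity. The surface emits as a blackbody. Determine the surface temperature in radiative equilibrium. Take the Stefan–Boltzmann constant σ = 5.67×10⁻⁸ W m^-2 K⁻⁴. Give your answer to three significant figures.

Top-of-atmosphere balance: σT_e⁴ = S(1−α)/4 = 3.361 W m^-2 → T_e = 87.75 K.
For an N-layer opaque stack, T_s⁴ = (N+1)T_e⁴, hence T_s = (5)^(1/4)×87.75 K = 131.2 K.

131 K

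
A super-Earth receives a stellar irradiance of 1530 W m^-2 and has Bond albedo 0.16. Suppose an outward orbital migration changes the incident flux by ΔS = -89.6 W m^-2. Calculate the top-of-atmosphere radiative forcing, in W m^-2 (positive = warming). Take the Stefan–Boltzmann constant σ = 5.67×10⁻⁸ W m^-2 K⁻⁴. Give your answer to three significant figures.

ΔF = Δ[S(1−α)]/4 = (1−0.16)·-89.6/4 = -18.82 W m^-2.

-18.8 W m^-2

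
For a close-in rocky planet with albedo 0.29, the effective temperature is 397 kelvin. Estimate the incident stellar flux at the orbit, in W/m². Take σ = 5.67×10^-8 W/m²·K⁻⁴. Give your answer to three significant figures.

From S(1−α)/4 = σT⁴: S = 4σT⁴/(1−α).
The emitted flux is σT⁴ = 1408 W/m².
So S = 4×1408/(1−0.29) = 7935 W/m².

7930 W/m²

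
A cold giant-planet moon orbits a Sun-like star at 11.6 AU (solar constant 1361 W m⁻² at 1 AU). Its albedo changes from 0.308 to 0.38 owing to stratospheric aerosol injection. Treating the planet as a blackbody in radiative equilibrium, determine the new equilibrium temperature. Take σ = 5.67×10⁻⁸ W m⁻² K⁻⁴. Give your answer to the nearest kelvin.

73 K

Irradiance scales as 1/d², so S = 1361 W m⁻² × (1/11.6)² = 10.11 W m⁻².
With the new albedo, S(1−α₂)/4 = 1.568 W m⁻², so T₂ = 72.51 K.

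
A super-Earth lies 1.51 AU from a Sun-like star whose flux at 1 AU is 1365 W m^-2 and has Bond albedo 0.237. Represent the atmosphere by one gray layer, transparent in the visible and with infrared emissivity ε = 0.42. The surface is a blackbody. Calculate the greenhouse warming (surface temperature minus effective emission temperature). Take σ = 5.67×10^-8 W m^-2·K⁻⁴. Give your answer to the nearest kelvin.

By the inverse-square law, S = 1365/1.51² = 598.7 W m^-2.
Effective emission temperature (TOA balance): σT_e⁴ = S(1−α)/4 = 114.2 W m^-2 → T_e = 211.8 K.
Surface balance with a leaky layer gives σT_s⁴ = σT_e⁴·2/(2−ε), so T_s = T_e·[2/(2−0.42)]^(1/4) = 224.7 K.
The atmosphere warms the surface by 12.86 K.

13 K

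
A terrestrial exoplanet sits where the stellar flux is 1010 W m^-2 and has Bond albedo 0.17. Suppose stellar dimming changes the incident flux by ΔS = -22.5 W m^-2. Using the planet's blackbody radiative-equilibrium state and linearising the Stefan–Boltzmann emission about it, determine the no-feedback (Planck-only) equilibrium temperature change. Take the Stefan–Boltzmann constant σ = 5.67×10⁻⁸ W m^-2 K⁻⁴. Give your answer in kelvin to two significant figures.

-1.4 K

Unperturbed T_e = [1010·(1−0.17)/(4σ)]^¼ = 246.6 K.
TOA radiative forcing: ΔF = (1−α)ΔS/4 = 0.83·(-22.5)/4 = -4.669 W m^-2.
Planck response: λ_P = 4σT_e³ = 4·5.67×10⁻⁸·(246.6)³ = 3.400 W m^-2/K.
Hence the no-feedback warming is ΔF/(4σT_e³) = -1.37 K.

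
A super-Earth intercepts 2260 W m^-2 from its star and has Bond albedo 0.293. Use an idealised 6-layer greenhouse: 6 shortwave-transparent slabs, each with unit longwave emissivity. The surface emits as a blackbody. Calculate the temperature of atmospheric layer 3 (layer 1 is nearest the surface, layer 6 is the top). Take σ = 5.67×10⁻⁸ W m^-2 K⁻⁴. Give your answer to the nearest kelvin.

410 kelvin

The effective emission temperature is T_e = [S(1−α)/(4σ)]^¼ = 289.7 K.
The net upward flux σT_e⁴ is constant between every pair of levels, so T_k⁴ = (N+1−k)T_e⁴.
T_3 = (4)^(1/4)·289.7 = 409.7 K.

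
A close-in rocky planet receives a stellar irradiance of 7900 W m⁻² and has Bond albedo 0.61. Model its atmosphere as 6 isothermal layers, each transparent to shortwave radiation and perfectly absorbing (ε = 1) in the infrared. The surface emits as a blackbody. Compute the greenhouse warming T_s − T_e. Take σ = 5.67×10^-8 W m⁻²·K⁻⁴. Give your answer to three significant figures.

214 K

OLR = S(1−α)/4 = 770.2 W m⁻²; the top layer radiates at T_e = 341.4 K.
T_s = (N+1)^(1/4)·T_e = 555.3 K.
So the greenhouse effect raises the surface by 555.3 − 341.4 = 213.9 K.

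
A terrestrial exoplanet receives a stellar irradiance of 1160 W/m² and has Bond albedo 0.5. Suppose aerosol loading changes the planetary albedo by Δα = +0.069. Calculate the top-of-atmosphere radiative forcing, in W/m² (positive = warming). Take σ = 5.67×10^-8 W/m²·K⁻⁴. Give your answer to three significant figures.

ΔF = −(S/4)Δα = −(1160/4)×(+0.069) = -20.01 W/m².

-20.0 W/m²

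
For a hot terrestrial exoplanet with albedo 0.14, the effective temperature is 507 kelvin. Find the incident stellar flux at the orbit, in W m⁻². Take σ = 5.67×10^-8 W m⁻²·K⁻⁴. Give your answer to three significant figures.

17400 W m⁻²

Invert the energy balance for S: S = 4σT⁴/(1−α).
σT⁴ = 5.67×10⁻⁸·(507)⁴ = 3746 W m⁻².
So S = 4×3746/(1−0.14) = 17430 W m⁻².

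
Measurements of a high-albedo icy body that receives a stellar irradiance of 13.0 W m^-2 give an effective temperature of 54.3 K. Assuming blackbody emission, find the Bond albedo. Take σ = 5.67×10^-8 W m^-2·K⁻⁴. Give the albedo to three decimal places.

0.848

Rearranging the radiative balance, α = 1 − 4σT⁴/S.
σT⁴ = 0.4929 W m^-2, so 4σT⁴ = 1.972 W m^-2.
Hence α = 1 − 1.972/13.00 = 0.8483.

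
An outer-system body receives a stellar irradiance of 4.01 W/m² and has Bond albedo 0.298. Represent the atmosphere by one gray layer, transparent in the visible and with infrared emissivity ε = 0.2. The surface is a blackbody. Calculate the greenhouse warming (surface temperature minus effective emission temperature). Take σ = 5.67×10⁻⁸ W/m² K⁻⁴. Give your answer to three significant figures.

At the top of the atmosphere, σT_e⁴ = S(1−α)/4 = 0.7038 W/m², giving T_e = 59.36 K.
Surface balance with a leaky layer gives σT_s⁴ = σT_e⁴·2/(2−ε), so T_s = T_e·[2/(2−0.2)]^(1/4) = 60.94 K.
The atmosphere warms the surface by 1.584 K.

1.58 kelvin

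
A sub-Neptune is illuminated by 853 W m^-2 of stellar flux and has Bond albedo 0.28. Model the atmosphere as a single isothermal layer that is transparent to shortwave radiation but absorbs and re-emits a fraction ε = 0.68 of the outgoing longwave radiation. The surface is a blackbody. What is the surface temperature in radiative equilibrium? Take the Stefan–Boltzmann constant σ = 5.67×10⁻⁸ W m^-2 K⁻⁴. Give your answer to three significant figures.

The planet radiates to space at T_e = [S(1−α)/(4σ)]^(1/4) = 228.1 K.
The surface balance (absorbed SW + ε·downward IR = σT_s⁴) with T_a⁴ = T_s⁴/2 reduces to T_s = T_e·[2/(2−ε)]^¼ = 253.1 K.

253 K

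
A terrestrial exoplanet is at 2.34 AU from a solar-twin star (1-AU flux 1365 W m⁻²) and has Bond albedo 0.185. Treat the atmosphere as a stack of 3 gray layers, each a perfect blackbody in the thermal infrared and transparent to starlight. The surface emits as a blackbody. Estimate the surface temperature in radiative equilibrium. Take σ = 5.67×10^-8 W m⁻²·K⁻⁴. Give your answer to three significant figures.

245 kelvin

Irradiance scales as 1/d², so S = 1365 W m⁻² × (1/2.34)² = 249.3 W m⁻².
Top-of-atmosphere balance: σT_e⁴ = S(1−α)/4 = 50.79 W m⁻² → T_e = 173.0 K.
Layer-by-layer balance gives σT_s⁴ = (N+1)σT_e⁴, so T_s = 4^¼·173.0 = 244.7 K.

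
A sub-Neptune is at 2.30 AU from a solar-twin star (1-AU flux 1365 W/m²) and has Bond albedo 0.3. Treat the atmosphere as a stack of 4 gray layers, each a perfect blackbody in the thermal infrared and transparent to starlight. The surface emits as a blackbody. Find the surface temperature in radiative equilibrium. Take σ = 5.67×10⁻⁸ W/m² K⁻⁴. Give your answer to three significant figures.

251 K

Flux at the orbit: S = 1365/(2.30)² = 258.0 W/m².
OLR = S(1−α)/4 = 45.16 W/m²; the top layer radiates at T_e = 168.0 K.
Layer-by-layer balance gives σT_s⁴ = (N+1)σT_e⁴, so T_s = 5^¼·168.0 = 251.2 K.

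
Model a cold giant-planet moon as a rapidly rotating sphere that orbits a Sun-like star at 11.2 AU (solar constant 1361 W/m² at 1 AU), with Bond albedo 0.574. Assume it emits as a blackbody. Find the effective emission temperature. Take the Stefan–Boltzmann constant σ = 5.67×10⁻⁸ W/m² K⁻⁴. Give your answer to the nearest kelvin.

67 K

Flux at the orbit: S = 1361/(11.2)² = 10.85 W/m².
Averaging over the sphere, the absorbed flux is S(1−α)/4 = 1.156 W/m².
In equilibrium σT⁴ equals this, so T = 67.19 K.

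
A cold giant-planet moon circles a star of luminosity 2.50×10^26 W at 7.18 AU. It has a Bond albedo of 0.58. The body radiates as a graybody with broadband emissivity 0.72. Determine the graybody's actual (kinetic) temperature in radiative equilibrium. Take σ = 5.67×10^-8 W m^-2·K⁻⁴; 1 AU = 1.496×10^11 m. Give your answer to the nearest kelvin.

Orbital distance: d = 7.18 AU = 1.074×10^12 m.
S = L/(4πd²) = 17.24 W m^-2.
The planet absorbs (1−α)S over its disc πR² and re-emits over 4πR², so the mean absorbed flux is (1−0.58)·17.24/4 = 1.811 W m^-2.
Equating to εσT⁴ with ε = 0.72: T = (1.811/0.72σ)^(1/4) = 81.61 K.

82 kelvin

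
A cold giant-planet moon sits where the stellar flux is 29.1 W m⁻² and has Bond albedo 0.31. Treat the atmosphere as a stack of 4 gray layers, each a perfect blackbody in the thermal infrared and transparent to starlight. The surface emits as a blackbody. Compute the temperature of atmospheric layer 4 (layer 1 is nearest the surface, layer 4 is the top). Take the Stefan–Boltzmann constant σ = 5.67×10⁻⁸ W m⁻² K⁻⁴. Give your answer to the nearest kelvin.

The effective emission temperature is T_e = [S(1−α)/(4σ)]^¼ = 97.00 K.
The net upward flux σT_e⁴ is constant between every pair of levels, so T_k⁴ = (N+1−k)T_e⁴.
With k = 4: T_4 = (4+1−4)^¼·97.00 K = 97.00 K.

97 kelvin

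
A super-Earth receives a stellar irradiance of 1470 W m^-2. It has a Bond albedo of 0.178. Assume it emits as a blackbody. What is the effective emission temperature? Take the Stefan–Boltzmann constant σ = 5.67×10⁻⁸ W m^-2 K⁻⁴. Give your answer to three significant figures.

270 kelvin

Averaging over the sphere, the absorbed flux is S(1−α)/4 = 302.1 W m^-2.
Balancing against σT⁴: T = (302.1/5.67×10⁻⁸)^(1/4) = 270.2 K.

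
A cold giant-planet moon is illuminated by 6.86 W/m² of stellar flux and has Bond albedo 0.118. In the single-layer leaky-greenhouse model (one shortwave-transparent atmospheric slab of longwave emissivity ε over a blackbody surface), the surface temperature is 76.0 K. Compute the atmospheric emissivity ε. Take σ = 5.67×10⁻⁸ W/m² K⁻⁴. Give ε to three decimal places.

Effective temperature: T_e = [S(1−α)/(4σ)]^(1/4) = 71.87 K.
T_s⁴ = T_e⁴·2/(2−ε) → ε = 2 − 2(T_e/T_s)⁴ = 2 − 2·(71.87/76.0)⁴ = 0.4007.

0.401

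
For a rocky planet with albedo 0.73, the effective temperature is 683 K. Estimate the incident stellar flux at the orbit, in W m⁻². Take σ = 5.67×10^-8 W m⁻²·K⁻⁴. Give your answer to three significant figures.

1.83×10^5 W m⁻²

From S(1−α)/4 = σT⁴: S = 4σT⁴/(1−α).
The emitted flux is σT⁴ = 12340 W m⁻².
S = 4·12340/0.27 = 1.828×10^5 W m⁻².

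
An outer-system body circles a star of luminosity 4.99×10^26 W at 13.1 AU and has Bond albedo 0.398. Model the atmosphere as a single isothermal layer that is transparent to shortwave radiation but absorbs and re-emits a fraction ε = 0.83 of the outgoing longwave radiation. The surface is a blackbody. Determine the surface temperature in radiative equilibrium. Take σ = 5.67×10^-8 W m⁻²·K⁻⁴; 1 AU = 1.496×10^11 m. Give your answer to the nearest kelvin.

83 K

Orbital distance: d = 13.1 AU = 1.960×10^12 m.
S = L/(4πd²) = 10.34 W m⁻².
At the top of the atmosphere, σT_e⁴ = S(1−α)/4 = 1.556 W m⁻², giving T_e = 72.38 K.
For a single slab of emissivity ε, T_s⁴ = 2T_e⁴/(2−ε); thus T_s = 72.38·(1.709)^(1/4) = 82.76 K.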